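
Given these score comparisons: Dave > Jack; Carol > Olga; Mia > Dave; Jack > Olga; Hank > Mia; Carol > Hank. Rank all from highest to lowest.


Constraints: Dave > Jack; Carol > Olga; Mia > Dave; Jack > Olga; Hank > Mia; Carol > Hank
Method: at each step, the next-highest is the one remaining person who never appears on the smaller side of a constraint between remaining people.
  Step 1: remaining {Jack, Mia, Hank, Carol, Olga, Dave}; on the smaller side: {Jack, Mia, Hank, Olga, Dave} → Carol is next (Carol > Olga; Carol > Hank).
  Step 2: remaining {Jack, Mia, Hank, Olga, Dave}; on the smaller side: {Jack, Mia, Olga, Dave} → Hank is next (Hank > Mia).
  Step 3: remaining {Jack, Mia, Olga, Dave}; on the smaller side: {Jack, Olga, Dave} → Mia is next (Mia > Dave).
  Step 4: remaining {Jack, Olga, Dave}; on the smaller side: {Jack, Olga} → Dave is next (Dave > Jack).
  Step 5: remaining {Jack, Olga}; on the smaller side: {Olga} → Jack is next (Jack > Olga).
  Step 6: only Olga remains → lowest.
Final ranking (highest to lowest):

Carol > Hank > Mia > Dave > Jack > Olga


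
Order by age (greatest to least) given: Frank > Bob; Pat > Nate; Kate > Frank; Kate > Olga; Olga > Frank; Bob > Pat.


Constraints: Frank > Bob; Pat > Nate; Kate > Frank; Kate > Olga; Olga > Frank; Bob > Pat
Method: at each step, the next-highest is the one remaining person who never appears on the smaller side of a constraint between remaining people.
  Step 1: remaining {Pat, Nate, Frank, Bob, Olga, Kate}; on the smaller side: {Pat, Nate, Frank, Bob, Olga} → Kate is next (Kate > Frank; Kate > Olga).
  Step 2: remaining {Pat, Nate, Frank, Bob, Olga}; on the smaller side: {Pat, Nate, Frank, Bob} → Olga is next (Olga > Frank).
  Step 3: remaining {Pat, Nate, Frank, Bob}; on the smaller side: {Pat, Nate, Bob} → Frank is next (Frank > Bob).
  Step 4: remaining {Pat, Nate, Bob}; on the smaller side: {Pat, Nate} → Bob is next (Bob > Pat).
  Step 5: remaining {Pat, Nate}; on the smaller side: {Nate} → Pat is next (Pat > Nate).
  Step 6: only Nate remains → lowest.
Final ranking (highest to lowest):

Kate > Olga > Frank > Bob > Pat > Nate


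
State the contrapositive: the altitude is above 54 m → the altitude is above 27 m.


Original: If the altitude is above 54 m, then the altitude is above 27 m
Contrapositive: If ¬Q, then ¬P
Negate Q: not (the altitude is above 27 m)
Negate P: not (the altitude is above 54 m)

If not (the altitude is above 27 m), then not (the altitude is above 54 m).


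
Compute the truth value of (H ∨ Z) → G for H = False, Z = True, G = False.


H = False, Z = True, G = False
Step 1: H ∨ Z = False OR True = True
Step 2: (True) → G: false only when antecedent=True and G=False.
Result: False

False


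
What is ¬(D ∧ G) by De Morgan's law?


De Morgan's law: ¬(P ∧ Q) ≡ ¬P ∨ ¬Q
¬(D ∧ G) = ¬D ∨ ¬G

¬D ∨ ¬G


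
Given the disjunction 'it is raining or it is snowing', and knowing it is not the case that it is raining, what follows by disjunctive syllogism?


Disjunctive syllogism: P ∨ Q, ¬P ⊢ Q
Disjunction: it is raining ∨ it is snowing
We know it is not the case that it is raining.
By disjunctive syllogism, the other disjunct must be true.

It is snowing


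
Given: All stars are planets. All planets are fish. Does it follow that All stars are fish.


Premise 1: All stars are planets.
Premise 2: All planets are fish.
Conclusion: All stars are fish.
Barbara syllogism (AAA-1): All A are B, All B are C → All A are C.
Middle term (planets) distributed in premise 2.

Valid


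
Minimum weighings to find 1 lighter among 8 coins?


Each weighing has 3 outcomes (left heavy / balance / right heavy), so k weighings distinguish at most 3^k cases; splitting into three near-equal groups achieves this.
Need 3^k ≥ 8: 3^1 = 3 < 8 ≤ 3^2 = 9
k = ⌈log₃(8)⌉ = 2

2


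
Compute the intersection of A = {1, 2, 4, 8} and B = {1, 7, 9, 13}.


A = {1, 2, 4, 8}
B = {1, 7, 9, 13}
Operation: intersection
Elements in both: 1

{1}


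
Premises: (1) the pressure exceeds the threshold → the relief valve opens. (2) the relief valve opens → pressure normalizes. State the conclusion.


Hypothetical syllogism: P → Q, Q → R ⊢ P → R
Premise 1: the pressure exceeds the threshold → the relief valve opens
Premise 2: the relief valve opens → pressure normalizes
Chain the implications: the middle term (the relief valve opens) links the two.
Conclusion: If the pressure exceeds the threshold, then pressure normalizes.

If the pressure exceeds the threshold, then pressure normalizes.


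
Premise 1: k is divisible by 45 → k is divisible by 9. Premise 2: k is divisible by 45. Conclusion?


Modus ponens: P → Q, P ⊢ Q
P: k is divisible by 45
Q: k is divisible by 9
We have P → Q and P is true.
By modus ponens, Q must be true.

k is divisible by 9


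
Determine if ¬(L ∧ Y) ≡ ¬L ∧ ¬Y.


Expression 1: ¬(L ∧ Y)
Expression 2: ¬L ∧ ¬Y
Truth table (L Y | Expr1 Expr2):
  T T |   F     F
  T F |   T     F   ← differ
  F T |   T     F   ← differ
  F F |   T     T
Counterexample: L=T, Y=F gives Expr1 = T but Expr2 = F, so the expressions are NOT logically equivalent.

No


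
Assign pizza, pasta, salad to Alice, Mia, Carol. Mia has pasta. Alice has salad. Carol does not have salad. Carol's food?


From clues:
  Alice → salad
  Mia → pasta
By elimination, Carol gets the remaining.

pizza


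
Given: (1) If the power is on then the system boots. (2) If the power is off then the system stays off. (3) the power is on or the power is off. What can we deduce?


Constructive dilemma: (P → Q) ∧ (R → S), P ∨ R ⊢ Q ∨ S
Premise 1: the power is on → the system boots
Premise 2: the power is off → the system stays off
Premise 3: the power is on ∨ the power is off
Case 1: Assuming the power is on, then by Premise 1, the system boots.
Case 2: Assuming the power is off, then by Premise 2, the system stays off.
Since one of the power is on or the power is off must hold, we get the system boots or the system stays off.

The system boots or the system stays off.


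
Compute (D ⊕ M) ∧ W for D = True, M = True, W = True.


D = True, M = True, W = True
Step 1: D ⊕ M = True XOR True = False
Step 2: False ∧ W = False AND True = False
XOR true when exactly one of D,M is true; then AND with W.

False


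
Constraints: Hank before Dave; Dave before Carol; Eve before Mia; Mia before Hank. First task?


Constraints: Hank before Dave; Dave before Carol; Eve before Mia; Mia before Hank
The first task can have nothing scheduled before it, so it must never appear on the right of a 'before'.
Tasks appearing after some 'before': Dave, Carol, Mia, Hank.
The only task not in that list is Eve → it is first.

Eve


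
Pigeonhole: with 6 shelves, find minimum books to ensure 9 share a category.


Pigeonhole: to guarantee k in one of n categories, need (k-1)×n + 1.
k = 9, n = 6
Minimum = (9-1) × 6 + 1 = 8 × 6 + 1

49


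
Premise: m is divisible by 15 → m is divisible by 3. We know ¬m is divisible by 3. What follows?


Modus tollens: P → Q, ¬Q ⊢ ¬P
P: m is divisible by 15
Q: m is divisible by 3
We have P → Q and Q is false.
By modus tollens, P must be false.

It is not the case that m is divisible by 15


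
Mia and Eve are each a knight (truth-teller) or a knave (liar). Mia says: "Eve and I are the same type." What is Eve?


Mia says: "Eve and I are the same type."
Case 1: Mia is a Knight (truth-teller)
  Statement is true → they ARE the same → Eve is also a Knight
Case 2: Mia is a Knave (liar)
  Statement is false → they are NOT the same → Eve is a Knight
In both cases, Eve is a Knight.

Knight


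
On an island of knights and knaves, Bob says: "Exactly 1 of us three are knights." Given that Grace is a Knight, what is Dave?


Bob claims exactly 1 knights among Bob, Grace, Dave.
Given: Grace is a Knight.

Case 1: Bob is a Knight (tells truth)
  Then exactly 1 of the three are knights.
  Counting Bob, Grace: 2 knight(s) so far. Need -1 more → impossible.
Case 2: Bob is a Knave (lies)
  Then the count is NOT 1.
  If Dave = Knave, count = 1 = 1 → claim would be true, contradicts lie.
  If Dave = Knight, count = 2 ≠ 1 → lie confirmed ✓

Dave is a Knight.

Knight


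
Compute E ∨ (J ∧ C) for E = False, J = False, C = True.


E = False, J = False, C = True
Step 1: J ∧ C = False AND True = False
Step 2: E ∨ False = False OR False = False
AND evaluated first (higher precedence); then OR applied.

False


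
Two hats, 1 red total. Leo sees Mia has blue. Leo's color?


Total red = 1, Mia = blue
Red accounted for: 0
Remaining for Leo: 1
Leo's hat is red.

red


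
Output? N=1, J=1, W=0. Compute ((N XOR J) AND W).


N XOR J = 1^1 = 0
0 AND 0 = 0

0


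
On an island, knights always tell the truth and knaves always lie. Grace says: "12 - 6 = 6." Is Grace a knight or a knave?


Statement: "12 - 6 = 6."
Actual: 12 - 6 = 6
Claimed: 6
Statement is TRUE → Grace tells the truth → Knight

Knight


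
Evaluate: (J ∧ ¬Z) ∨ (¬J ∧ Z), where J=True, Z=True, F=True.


J = True, Z = True, F = True
Expression: (J ∧ ¬Z) ∨ (¬J ∧ Z)
Step 1: ¬Z = NOT True = False
Step 2: J ∧ ¬Z = True AND False = False
Step 3: ¬J = NOT True = False
Step 4: ¬J ∧ Z = False AND True = False
Step 5: (False) ∨ (False) = False OR False = False

False


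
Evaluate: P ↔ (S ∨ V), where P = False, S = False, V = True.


P = False, S = False, V = True
Step 1: S ∨ V = False OR True = True
Step 2: P ↔ (True): true when both sides have same truth value.
Result: False ↔ True = False

False


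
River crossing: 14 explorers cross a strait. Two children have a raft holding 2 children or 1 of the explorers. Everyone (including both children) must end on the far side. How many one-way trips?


Per crossing of one of the explorers: children→, one←, one of the explorers→, one← = 4 trips
14 × 4 = 56, + 1 final children→ = 57
Minimum trips = 57

57


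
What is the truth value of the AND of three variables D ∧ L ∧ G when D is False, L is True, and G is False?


D = False, L = True, G = False
Step 1: D ∧ L = False AND True = False
Step 2: (False) ∧ G = (False) AND False = False
AND is true only when ALL operands are true.

False


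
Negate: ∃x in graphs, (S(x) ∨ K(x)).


Original: ∃x (S(x) ∨ K(x))
Rule: ¬∀→∃, ¬∃→∀, negate predicate.
Negation: ∀x (¬S(x) ∧ ¬K(x))

∀x (¬S(x) ∧ ¬K(x))


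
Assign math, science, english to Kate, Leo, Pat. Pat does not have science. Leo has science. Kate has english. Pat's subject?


From clues:
  Leo → science
  Kate → english
By elimination, Pat gets the remaining.

math


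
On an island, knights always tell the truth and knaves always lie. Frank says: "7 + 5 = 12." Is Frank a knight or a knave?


Statement: "7 + 5 = 12."
Actual: 7 + 5 = 12
Claimed: 12
Statement is TRUE → Frank tells the truth → Knight

Knight


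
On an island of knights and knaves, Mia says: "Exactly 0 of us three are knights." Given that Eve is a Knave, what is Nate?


Mia claims exactly 0 knights among Mia, Eve, Nate.
Given: Eve is a Knave.

Case 1: Mia is a Knight (tells truth)
  Then exactly 0 of the three are knights.
  Counting Mia, Eve: 1 knight(s) so far. Need -1 more → impossible.
Case 2: Mia is a Knave (lies)
  Then the count is NOT 0.
  If Nate = Knave, count = 0 = 0 → claim would be true, contradicts lie.
  If Nate = Knight, count = 1 ≠ 0 → lie confirmed ✓

Nate is a Knight.

Knight


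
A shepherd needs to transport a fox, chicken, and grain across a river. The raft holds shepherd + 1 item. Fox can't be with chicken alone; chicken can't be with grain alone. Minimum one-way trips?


1. shepherd+chicken → 2. shepherd ← 3. shepherd+fox → 4. shepherd+chicken ← 5. shepherd+grain → 6. shepherd ← 7. shepherd+chicken →
Minimum trips = 7

7


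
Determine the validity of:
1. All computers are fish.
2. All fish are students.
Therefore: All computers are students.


Premise 1: All computers are fish.
Premise 2: All fish are students.
Conclusion: All computers are students.
Barbara syllogism (AAA-1): All A are B, All B are C → All A are C.
Middle term (fish) distributed in premise 2.

Valid


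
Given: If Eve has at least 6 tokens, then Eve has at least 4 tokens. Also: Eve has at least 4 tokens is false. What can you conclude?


Modus tollens: P → Q, ¬Q ⊢ ¬P
P: Eve has at least 6 tokens
Q: Eve has at least 4 tokens
We have P → Q and Q is false.
By modus tollens, P must be false.

It is not the case that Eve has at least 6 tokens


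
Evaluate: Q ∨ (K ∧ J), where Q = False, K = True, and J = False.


Q = False, K = True, J = False
Step 1: K ∧ J = True AND False = False
Step 2: Q ∨ False = False OR False = False
AND evaluated first (higher precedence); then OR applied.

False


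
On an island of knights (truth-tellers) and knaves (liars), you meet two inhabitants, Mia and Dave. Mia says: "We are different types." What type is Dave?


Mia says: "We are different types."
Case 1: Mia is a Knight (truth-teller)
  Statement is true → they ARE different → Dave is a Knave
Case 2: Mia is a Knave (liar)
  Statement is false → they are NOT different → Dave is a Knave
In both cases, Dave is a Knave.

Knave


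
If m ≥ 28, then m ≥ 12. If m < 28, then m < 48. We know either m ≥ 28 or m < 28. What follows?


Constructive dilemma: (P → Q) ∧ (R → S), P ∨ R ⊢ Q ∨ S
Premise 1: m ≥ 28 → m ≥ 12
Premise 2: m < 28 → m < 48
Premise 3: m ≥ 28 ∨ m < 28
Case 1: Assuming m ≥ 28, then by Premise 1, m ≥ 12.
Case 2: Assuming m < 28, then by Premise 2, m < 48.
Since one of m ≥ 28 or m < 28 must hold, we get m ≥ 12 or m < 48.

m ≥ 12 or m < 48.


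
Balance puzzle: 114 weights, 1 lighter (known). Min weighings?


Each weighing has 3 outcomes (left heavy / balance / right heavy), so k weighings distinguish at most 3^k cases; splitting into three near-equal groups achieves this.
Need 3^k ≥ 114: 3^4 = 81 < 114 ≤ 3^5 = 243
k = ⌈log₃(114)⌉ = 5

5


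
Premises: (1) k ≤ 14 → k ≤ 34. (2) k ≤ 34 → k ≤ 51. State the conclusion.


Hypothetical syllogism: P → Q, Q → R ⊢ P → R
Premise 1: k ≤ 14 → k ≤ 34
Premise 2: k ≤ 34 → k ≤ 51
Chain the implications: the middle term (k ≤ 34) links the two.
Conclusion: If k ≤ 14, then k ≤ 51.

If k ≤ 14, then k ≤ 51.


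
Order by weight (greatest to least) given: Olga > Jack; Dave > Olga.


Constraints: Olga > Jack; Dave > Olga
Method: at each step, the next-highest is the one remaining person who never appears on the smaller side of a constraint between remaining people.
  Step 1: remaining {Dave, Olga, Jack}; on the smaller side: {Olga, Jack} → Dave is next (Dave > Olga).
  Step 2: remaining {Olga, Jack}; on the smaller side: {Jack} → Olga is next (Olga > Jack).
  Step 3: only Jack remains → lowest.
Final ranking (highest to lowest):

Dave > Olga > Jack


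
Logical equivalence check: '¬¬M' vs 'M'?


Expression 1: ¬¬M
Expression 2: M
Truth table (M | Expr1 Expr2):
  T |   T     T
  F |   F     F
All 2 rows agree, so the expressions are logically equivalent.

Yes


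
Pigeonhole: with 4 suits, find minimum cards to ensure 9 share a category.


Pigeonhole: to guarantee k in one of n categories, need (k-1)×n + 1.
k = 9, n = 4
Minimum = (9-1) × 4 + 1 = 8 × 4 + 1

33


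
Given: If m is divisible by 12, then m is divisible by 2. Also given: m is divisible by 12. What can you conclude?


Modus ponens: P → Q, P ⊢ Q
P: m is divisible by 12
Q: m is divisible by 2
We have P → Q and P is true.
By modus ponens, Q must be true.

m is divisible by 2


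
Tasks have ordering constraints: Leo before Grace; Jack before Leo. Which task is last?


Constraints: Leo before Grace; Jack before Leo
The last task can have nothing scheduled after it, so it must never appear on the left of a 'before'.
Tasks appearing before some other task: Leo, Jack.
The only task not in that list is Grace → it is last.

Grace


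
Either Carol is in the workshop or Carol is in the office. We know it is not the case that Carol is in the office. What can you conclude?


Disjunctive syllogism: P ∨ Q, ¬P ⊢ Q
Disjunction: Carol is in the workshop ∨ Carol is in the office
We know it is not the case that Carol is in the office.
By disjunctive syllogism, the other disjunct must be true.

Carol is in the workshop


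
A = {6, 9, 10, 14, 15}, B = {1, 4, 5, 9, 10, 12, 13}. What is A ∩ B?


A = {6, 9, 10, 14, 15}
B = {1, 4, 5, 9, 10, 12, 13}
Operation: intersection
Elements in both: 9, 10

{9, 10}


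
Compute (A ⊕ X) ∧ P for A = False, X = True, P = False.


A = False, X = True, P = False
Step 1: A ⊕ X = False XOR True = True
Step 2: True ∧ P = True AND False = False
XOR true when exactly one of A,X is true; then AND with P.

False


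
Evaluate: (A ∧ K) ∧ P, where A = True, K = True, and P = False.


A = True, K = True, P = False
Step 1: A ∧ K = True AND True = True
Step 2: True ∧ P = True AND False = False
AND is true only when ALL operands are true.

False


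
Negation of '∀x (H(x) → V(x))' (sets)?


Original: ∀x (H(x) → V(x))
Rule: ¬∀→∃, ¬∃→∀, negate predicate.
Negation: ∃x (H(x) ∧ ¬V(x))

∃x (H(x) ∧ ¬V(x))


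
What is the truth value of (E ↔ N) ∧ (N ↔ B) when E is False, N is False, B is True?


E = False, N = False, B = True
Step 1: E ↔ N is true when E and N have the same value. Result: True
Step 2: N ↔ B is true when N and B have the same value. Result: False
Step 3: True ∧ False = False

False


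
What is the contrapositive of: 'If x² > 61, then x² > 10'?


Original: If x² > 61, then x² > 10
Contrapositive: If ¬Q, then ¬P
Negate Q: not (x² > 10)
Negate P: not (x² > 61)

If not (x² > 10), then not (x² > 61).


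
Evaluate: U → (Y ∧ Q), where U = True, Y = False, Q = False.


U = True, Y = False, Q = False
Step 1: Y ∧ Q = False AND False = False
Step 2: U → (False): false only when U=True and consequent=False.
Result: False

False


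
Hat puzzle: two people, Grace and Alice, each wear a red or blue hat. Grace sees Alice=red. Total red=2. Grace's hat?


Total red = 2, Alice = red
Red accounted for: 1
Remaining for Grace: 1
Grace's hat is red.

red


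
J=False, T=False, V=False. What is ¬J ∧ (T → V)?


J = False, T = False, V = False
Expression: ¬J ∧ (T → V)
Step 1: ¬J = NOT False = True
Step 2: T → V = False → False (false only if T=True, V=False) = True
Step 3: (True) ∧ (True) = True AND True = True

True


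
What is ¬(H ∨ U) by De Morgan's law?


De Morgan's law: ¬(P ∨ Q) ≡ ¬P ∧ ¬Q
¬(H ∨ U) = ¬H ∧ ¬U

¬H ∧ ¬U


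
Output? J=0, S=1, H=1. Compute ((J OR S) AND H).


J OR S = 0|1 = 1
1 AND 1 = 1

1


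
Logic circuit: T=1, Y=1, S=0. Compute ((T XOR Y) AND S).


T XOR Y = 1^1 = 0
0 AND 0 = 0

0


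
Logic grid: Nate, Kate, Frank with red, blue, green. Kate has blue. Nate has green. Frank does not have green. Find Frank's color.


From clues:
  Kate → blue
  Nate → green
By elimination, Frank gets the remaining.

red


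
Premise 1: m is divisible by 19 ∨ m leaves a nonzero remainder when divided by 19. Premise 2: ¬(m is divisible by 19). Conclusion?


Disjunctive syllogism: P ∨ Q, ¬P ⊢ Q
Disjunction: m is divisible by 19 ∨ m leaves a nonzero remainder when divided by 19
We know it is not the case that m is divisible by 19.
By disjunctive syllogism, the other disjunct must be true.

m leaves a nonzero remainder when divided by 19


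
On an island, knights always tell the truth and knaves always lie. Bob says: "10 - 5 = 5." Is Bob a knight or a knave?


Statement: "10 - 5 = 5."
Actual: 10 - 5 = 5
Claimed: 5
Statement is TRUE → Bob tells the truth → Knight

Knight


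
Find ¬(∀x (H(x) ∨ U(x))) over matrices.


Original: ∀x (H(x) ∨ U(x))
Rule: ¬∀→∃, ¬∃→∀, negate predicate.
Negation: ∃x (¬H(x) ∧ ¬U(x))

∃x (¬H(x) ∧ ¬U(x))


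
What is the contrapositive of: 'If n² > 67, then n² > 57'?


Original: If n² > 67, then n² > 57
Contrapositive: If ¬Q, then ¬P
Negate Q: not (n² > 57)
Negate P: not (n² > 67)

If not (n² > 57), then not (n² > 67).


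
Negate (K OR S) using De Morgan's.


De Morgan's law: ¬(P ∨ Q) ≡ ¬P ∧ ¬Q
¬(K ∨ S) = ¬K ∧ ¬S

¬K ∧ ¬S


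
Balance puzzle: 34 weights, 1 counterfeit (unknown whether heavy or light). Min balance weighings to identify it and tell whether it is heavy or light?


Let n = 34. 68 possibilities (n weights × lighter/heavier); each weighing has 3 outcomes.
Bound for k weighings: say the first weighing puts j weights on each pan. If it tips, the 2j weighed weights remain suspects (each with a known direction) and k-1 weighings give 3^(k-1) outcomes; 3^(k-1) is odd, so 2j ≤ 3^(k-1) - 1. If it balances, the n - 2j unweighed weights remain with direction unknown: 2(n - 2j) ≤ 3^(k-1) - 1 by the same parity argument. Adding, n ≤ (3^(k-1) - 1) + (3^(k-1) - 1)/2 = (3^k - 3)/2, and the classical three-group strategy achieves this (3 weights in 2 weighings, 12 in 3, 39 in 4, 120 in 5).
So we need the smallest k with (3^k - 3)/2 ≥ 34.
k = 3: (3^3 - 3)/2 = 12 < 34 ✗
k = 4: (3^4 - 3)/2 = 39 ≥ 34 ✓

4


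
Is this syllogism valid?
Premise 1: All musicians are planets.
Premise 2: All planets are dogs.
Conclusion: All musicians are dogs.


Premise 1: All musicians are planets.
Premise 2: All planets are dogs.
Conclusion: All musicians are dogs.
Barbara syllogism (AAA-1): All A are B, All B are C → All A are C.
Middle term (planets) distributed in premise 2.

Valid


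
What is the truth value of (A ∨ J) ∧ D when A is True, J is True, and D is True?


A = True, J = True, D = True
Step 1: A ∨ J = True OR True = True
Step 2: True ∧ D = True AND True = True
OR is true when at least one operand is true; AND requires both.

True


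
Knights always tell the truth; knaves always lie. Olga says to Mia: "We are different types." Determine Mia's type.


Olga says: "We are different types."
Case 1: Olga is a Knight (truth-teller)
  Statement is true → they ARE different → Mia is a Knave
Case 2: Olga is a Knave (liar)
  Statement is false → they are NOT different → Mia is a Knave
In both cases, Mia is a Knave.

Knave


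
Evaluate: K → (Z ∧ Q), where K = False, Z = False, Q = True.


K = False, Z = False, Q = True
Step 1: Z ∧ Q = False AND True = False
Step 2: K → (False): false only when K=True and consequent=False.
Result: True

True


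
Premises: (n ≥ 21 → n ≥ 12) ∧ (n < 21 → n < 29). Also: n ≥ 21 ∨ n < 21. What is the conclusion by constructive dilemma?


Constructive dilemma: (P → Q) ∧ (R → S), P ∨ R ⊢ Q ∨ S
Premise 1: n ≥ 21 → n ≥ 12
Premise 2: n < 21 → n < 29
Premise 3: n ≥ 21 ∨ n < 21
Case 1: Assuming n ≥ 21, then by Premise 1, n ≥ 12.
Case 2: Assuming n < 21, then by Premise 2, n < 29.
Since one of n ≥ 21 or n < 21 must hold, we get n ≥ 12 or n < 29.

n ≥ 12 or n < 29.


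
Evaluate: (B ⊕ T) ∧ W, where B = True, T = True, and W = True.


B = True, T = True, W = True
Step 1: B ⊕ T = True XOR True = False
Step 2: False ∧ W = False AND True = False
XOR true when exactly one of B,T is true; then AND with W.

False


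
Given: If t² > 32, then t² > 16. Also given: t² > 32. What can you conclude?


Modus ponens: P → Q, P ⊢ Q
P: t² > 32
Q: t² > 16
We have P → Q and P is true.
By modus ponens, Q must be true.

t² > 16


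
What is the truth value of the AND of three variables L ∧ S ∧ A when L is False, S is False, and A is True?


L = False, S = False, A = True
Step 1: L ∧ S = False AND False = False
Step 2: (False) ∧ A = (False) AND True = False
AND is true only when ALL operands are true.

False


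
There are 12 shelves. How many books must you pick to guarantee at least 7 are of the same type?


Pigeonhole: to guarantee k in one of n categories, need (k-1)×n + 1.
k = 7, n = 12
Minimum = (7-1) × 12 + 1 = 6 × 12 + 1

73


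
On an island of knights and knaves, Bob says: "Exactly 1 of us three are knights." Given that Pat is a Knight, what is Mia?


Bob claims exactly 1 knights among Bob, Pat, Mia.
Given: Pat is a Knight.

Case 1: Bob is a Knight (tells truth)
  Then exactly 1 of the three are knights.
  Counting Bob, Pat: 2 knight(s) so far. Need -1 more → impossible.
Case 2: Bob is a Knave (lies)
  Then the count is NOT 1.
  If Mia = Knave, count = 1 = 1 → claim would be true, contradicts lie.
  If Mia = Knight, count = 2 ≠ 1 → lie confirmed ✓

Mia is a Knight.

Knight


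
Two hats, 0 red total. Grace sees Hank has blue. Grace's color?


Total red = 0, Hank = blue
Red accounted for: 0
Remaining for Grace: 0
Grace's hat is blue.

blue


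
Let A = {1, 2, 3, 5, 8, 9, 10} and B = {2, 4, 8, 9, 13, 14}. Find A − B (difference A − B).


A = {1, 2, 3, 5, 8, 9, 10}
B = {2, 4, 8, 9, 13, 14}
Operation: difference A − B
In A but not B: 1, 3, 5, 10

{1, 3, 5, 10}


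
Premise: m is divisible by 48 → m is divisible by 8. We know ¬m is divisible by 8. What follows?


Modus tollens: P → Q, ¬Q ⊢ ¬P
P: m is divisible by 48
Q: m is divisible by 8
We have P → Q and Q is false.
By modus tollens, P must be false.

It is not the case that m is divisible by 48


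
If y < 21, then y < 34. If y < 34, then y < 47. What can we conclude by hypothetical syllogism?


Hypothetical syllogism: P → Q, Q → R ⊢ P → R
Premise 1: y < 21 → y < 34
Premise 2: y < 34 → y < 47
Chain the implications: the middle term (y < 34) links the two.
Conclusion: If y < 21, then y < 47.

If y < 21, then y < 47.


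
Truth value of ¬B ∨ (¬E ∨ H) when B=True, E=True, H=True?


B = True, E = True, H = True
Expression: ¬B ∨ (¬E ∨ H)
Step 1: ¬E = NOT True = False
Step 2: ¬E ∨ H = False OR True = True
Step 3: ¬B = NOT True = False
Step 4: (False) ∨ (True) = False OR True = True

True


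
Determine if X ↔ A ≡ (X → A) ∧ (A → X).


Expression 1: X ↔ A
Expression 2: (X → A) ∧ (A → X)
Truth table (X A | Expr1 Expr2):
  T T |   T     T
  T F |   F     F
  F T |   F     F
  F F |   T     T
All 4 rows agree, so the expressions are logically equivalent.

Yes


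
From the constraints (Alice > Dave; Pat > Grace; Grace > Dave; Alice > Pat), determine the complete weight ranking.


Constraints: Alice > Dave; Pat > Grace; Grace > Dave; Alice > Pat
Method: at each step, the next-highest is the one remaining person who never appears on the smaller side of a constraint between remaining people.
  Step 1: remaining {Grace, Alice, Dave, Pat}; on the smaller side: {Grace, Dave, Pat} → Alice is next (Alice > Dave; Alice > Pat).
  Step 2: remaining {Grace, Dave, Pat}; on the smaller side: {Grace, Dave} → Pat is next (Pat > Grace).
  Step 3: remaining {Grace, Dave}; on the smaller side: {Dave} → Grace is next (Grace > Dave).
  Step 4: only Dave remains → lowest.
Final ranking (highest to lowest):

Alice > Pat > Grace > Dave


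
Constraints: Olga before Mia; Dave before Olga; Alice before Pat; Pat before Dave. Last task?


Constraints: Olga before Mia; Dave before Olga; Alice before Pat; Pat before Dave
The last task can have nothing scheduled after it, so it must never appear on the left of a 'before'.
Tasks appearing before some other task: Olga, Dave, Alice, Pat.
The only task not in that list is Mia → it is last.

Mia


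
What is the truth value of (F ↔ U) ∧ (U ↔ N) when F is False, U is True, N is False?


F = False, U = True, N = False
Step 1: F ↔ U is true when F and U have the same value. Result: False
Step 2: U ↔ N is true when U and N have the same value. Result: False
Step 3: False ∧ False = False

False


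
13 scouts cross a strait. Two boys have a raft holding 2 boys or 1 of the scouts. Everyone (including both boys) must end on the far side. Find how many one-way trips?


Per crossing of one of the scouts: boys→, one←, one of the scouts→, one← = 4 trips
13 × 4 = 52, + 1 final boys→ = 53
Minimum trips = 53

53


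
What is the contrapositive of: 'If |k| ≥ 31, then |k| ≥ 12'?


Original: If |k| ≥ 31, then |k| ≥ 12
Contrapositive: If ¬Q, then ¬P
Negate Q: not (|k| ≥ 12)
Negate P: not (|k| ≥ 31)

If not (|k| ≥ 12), then not (|k| ≥ 31).


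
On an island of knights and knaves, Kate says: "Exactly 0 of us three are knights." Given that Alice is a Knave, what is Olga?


Kate claims exactly 0 knights among Kate, Alice, Olga.
Given: Alice is a Knave.

Case 1: Kate is a Knight (tells truth)
  Then exactly 0 of the three are knights.
  Counting Kate, Alice: 1 knight(s) so far. Need -1 more → impossible.
Case 2: Kate is a Knave (lies)
  Then the count is NOT 0.
  If Olga = Knave, count = 0 = 0 → claim would be true, contradicts lie.
  If Olga = Knight, count = 1 ≠ 0 → lie confirmed ✓

Olga is a Knight.

Knight


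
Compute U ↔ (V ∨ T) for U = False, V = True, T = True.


U = False, V = True, T = True
Step 1: V ∨ T = True OR True = True
Step 2: U ↔ (True): true when both sides have same truth value.
Result: False ↔ True = False

False


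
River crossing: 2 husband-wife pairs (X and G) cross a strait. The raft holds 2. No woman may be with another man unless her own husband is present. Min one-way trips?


Label couples X and G.
1. WX+WG → (far: WX,WG; near: HX,HG)
2. WX ←   (far: WG; near: HX,HG,WX)
3. HX+HG → (far: HX,HG,WG; near: WX)
4. HX ←   (far: HG,WG; near: HX,WX)  — HX returns, since WX is alone on near bank
5. HX+WX → (far: all four; near: empty)
Every state respects the constraint.
Minimum trips = 5

5


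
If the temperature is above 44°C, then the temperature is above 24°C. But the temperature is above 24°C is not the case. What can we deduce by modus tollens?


Modus tollens: P → Q, ¬Q ⊢ ¬P
P: the temperature is above 44°C
Q: the temperature is above 24°C
We have P → Q and Q is false.
By modus tollens, P must be false.

It is not the case that the temperature is above 44°C


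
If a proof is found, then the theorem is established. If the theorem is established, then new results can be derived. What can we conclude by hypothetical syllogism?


Hypothetical syllogism: P → Q, Q → R ⊢ P → R
Premise 1: a proof is found → the theorem is established
Premise 2: the theorem is established → new results can be derived
Chain the implications: the middle term (the theorem is established) links the two.
Conclusion: If a proof is found, then new results can be derived.

If a proof is found, then new results can be derived.


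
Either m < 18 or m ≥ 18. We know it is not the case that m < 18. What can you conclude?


Disjunctive syllogism: P ∨ Q, ¬P ⊢ Q
Disjunction: m < 18 ∨ m ≥ 18
We know it is not the case that m < 18.
By disjunctive syllogism, the other disjunct must be true.

m ≥ 18


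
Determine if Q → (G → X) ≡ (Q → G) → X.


Expression 1: Q → (G → X)
Expression 2: (Q → G) → X
Truth table (Q G X | Expr1 Expr2):
  T T T |   T     T
  T T F |   F     F
  T F T |   T     T
  T F F |   T     T
  F T T |   T     T
  F T F |   T     F   ← differ
  F F T |   T     T
  F F F |   T     F   ← differ
Counterexample: Q=F, G=T, X=F gives Expr1 = T but Expr2 = F, so the expressions are NOT logically equivalent.

No


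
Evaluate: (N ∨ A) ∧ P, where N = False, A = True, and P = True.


N = False, A = True, P = True
Step 1: N ∨ A = False OR True = True
Step 2: True ∧ P = True AND True = True
OR is true when at least one operand is true; AND requires both.

True


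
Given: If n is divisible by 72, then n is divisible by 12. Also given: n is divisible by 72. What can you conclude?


Modus ponens: P → Q, P ⊢ Q
P: n is divisible by 72
Q: n is divisible by 12
We have P → Q and P is true.
By modus ponens, Q must be true.

n is divisible by 12


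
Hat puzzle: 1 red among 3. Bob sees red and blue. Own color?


Total red = 1, seen red = 1
Own red = 1 - 1 = 0
Bob's hat is blue.

blue


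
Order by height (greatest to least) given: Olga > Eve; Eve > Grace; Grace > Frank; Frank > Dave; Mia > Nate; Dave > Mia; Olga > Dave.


Constraints: Olga > Eve; Eve > Grace; Grace > Frank; Frank > Dave; Mia > Nate; Dave > Mia; Olga > Dave
Method: at each step, the next-highest is the one remaining person who never appears on the smaller side of a constraint between remaining people.
  Step 1: remaining {Nate, Grace, Mia, Olga, Eve, Frank, Dave}; on the smaller side: {Nate, Grace, Mia, Eve, Frank, Dave} → Olga is next (Olga > Eve; Olga > Dave).
  Step 2: remaining {Nate, Grace, Mia, Eve, Frank, Dave}; on the smaller side: {Nate, Grace, Mia, Frank, Dave} → Eve is next (Eve > Grace).
  Step 3: remaining {Nate, Grace, Mia, Frank, Dave}; on the smaller side: {Nate, Mia, Frank, Dave} → Grace is next (Grace > Frank).
  Step 4: remaining {Nate, Mia, Frank, Dave}; on the smaller side: {Nate, Mia, Dave} → Frank is next (Frank > Dave).
  Step 5: remaining {Nate, Mia, Dave}; on the smaller side: {Nate, Mia} → Dave is next (Dave > Mia).
  Step 6: remaining {Nate, Mia}; on the smaller side: {Nate} → Mia is next (Mia > Nate).
  Step 7: only Nate remains → lowest.
Final ranking (highest to lowest):

Olga > Eve > Grace > Frank > Dave > Mia > Nate


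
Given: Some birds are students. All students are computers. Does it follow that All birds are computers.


Premise 1: Some birds are students.
Premise 2: All students are computers.
Conclusion: All birds are computers.
Fallacy: illicit minor. The minor term (birds) is distributed in the conclusion ('All birds ...') but undistributed in its premise ('Some birds are students' doesn't cover all birds).
Only 'Some birds are computers' follows, not 'All'.

Invalid


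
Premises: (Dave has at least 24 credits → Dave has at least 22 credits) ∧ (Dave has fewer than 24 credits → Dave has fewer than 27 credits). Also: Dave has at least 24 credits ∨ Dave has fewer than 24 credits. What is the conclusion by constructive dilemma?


Constructive dilemma: (P → Q) ∧ (R → S), P ∨ R ⊢ Q ∨ S
Premise 1: Dave has at least 24 credits → Dave has at least 22 credits
Premise 2: Dave has fewer than 24 credits → Dave has fewer than 27 credits
Premise 3: Dave has at least 24 credits ∨ Dave has fewer than 24 credits
Case 1: Assuming Dave has at least 24 credits, then by Premise 1, Dave has at least 22 credits.
Case 2: Assuming Dave has fewer than 24 credits, then by Premise 2, Dave has fewer than 27 credits.
Since one of Dave has at least 24 credits or Dave has fewer than 24 credits must hold, we get Dave has at least 22 credits or Dave has fewer than 27 credits.

Dave has at least 22 credits or Dave has fewer than 27 credits.


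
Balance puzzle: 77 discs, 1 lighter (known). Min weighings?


Each weighing has 3 outcomes (left heavy / balance / right heavy), so k weighings distinguish at most 3^k cases; splitting into three near-equal groups achieves this.
Need 3^k ≥ 77: 3^3 = 27 < 77 ≤ 3^4 = 81
k = ⌈log₃(77)⌉ = 4

4


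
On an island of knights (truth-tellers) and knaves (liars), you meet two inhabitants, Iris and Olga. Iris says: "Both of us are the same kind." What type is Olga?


Iris says: "Both of us are the same kind."
Case 1: Iris is a Knight (truth-teller)
  Statement is true → they ARE the same → Olga is also a Knight
Case 2: Iris is a Knave (liar)
  Statement is false → they are NOT the same → Olga is a Knight
In both cases, Olga is a Knight.

Knight


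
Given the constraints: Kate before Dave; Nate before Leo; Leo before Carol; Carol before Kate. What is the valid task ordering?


Constraints: Kate before Dave; Nate before Leo; Leo before Carol; Carol before Kate
Method: repeatedly schedule the remaining task that has no remaining task required before it.
  Step 1: remaining {Kate, Carol, Nate, Dave, Leo}; every task except Nate still has a predecessor pending → schedule Nate.
  Step 2: remaining {Kate, Carol, Dave, Leo}; every task except Leo still has a predecessor pending → schedule Leo.
  Step 3: remaining {Kate, Carol, Dave}; every task except Carol still has a predecessor pending → schedule Carol.
  Step 4: remaining {Kate, Dave}; every task except Kate still has a predecessor pending → schedule Kate.
  Step 5: only Dave remains → schedule Dave.
Resulting order:

Nate → Leo → Carol → Kate → Dave


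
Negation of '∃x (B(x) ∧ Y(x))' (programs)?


Original: ∃x (B(x) ∧ Y(x))
Rule: ¬∀→∃, ¬∃→∀, negate predicate.
Negation: ∀x (¬B(x) ∨ ¬Y(x))

∀x (¬B(x) ∨ ¬Y(x))


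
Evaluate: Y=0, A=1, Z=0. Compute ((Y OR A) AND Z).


Y OR A = 0|1 = 1
1 AND 0 = 0

0


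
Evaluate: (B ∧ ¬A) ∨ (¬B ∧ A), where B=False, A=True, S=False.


B = False, A = True, S = False
Expression: (B ∧ ¬A) ∨ (¬B ∧ A)
Step 1: ¬A = NOT True = False
Step 2: B ∧ ¬A = False AND False = False
Step 3: ¬B = NOT False = True
Step 4: ¬B ∧ A = True AND True = True
Step 5: (False) ∨ (True) = False OR True = True

True


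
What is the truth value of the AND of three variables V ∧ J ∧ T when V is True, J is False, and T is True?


V = True, J = False, T = True
Step 1: V ∧ J = True AND False = False
Step 2: (False) ∧ T = (False) AND True = False
AND is true only when ALL operands are true.

False


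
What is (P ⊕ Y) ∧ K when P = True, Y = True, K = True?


P = True, Y = True, K = True
Step 1: P ⊕ Y = True XOR True = False
Step 2: False ∧ K = False AND True = False
XOR true when exactly one of P,Y is true; then AND with K.

False


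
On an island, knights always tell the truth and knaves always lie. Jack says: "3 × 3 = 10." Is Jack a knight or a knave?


Statement: "3 × 3 = 10."
Actual: 3 × 3 = 9
Claimed: 10
Statement is FALSE → Jack lies → Knave

Knave


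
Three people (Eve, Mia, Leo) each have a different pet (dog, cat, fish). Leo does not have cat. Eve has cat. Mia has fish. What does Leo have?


From clues:
  Mia → fish
  Eve → cat
By elimination, Leo gets the remaining.

dog


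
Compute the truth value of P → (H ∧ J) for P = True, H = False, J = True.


P = True, H = False, J = True
Step 1: H ∧ J = False AND True = False
Step 2: P → (False): false only when P=True and consequent=False.
Result: False

False


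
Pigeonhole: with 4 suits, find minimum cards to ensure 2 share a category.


Pigeonhole: to guarantee k in one of n categories, need (k-1)×n + 1.
k = 2, n = 4
Minimum = (2-1) × 4 + 1 = 1 × 4 + 1

5


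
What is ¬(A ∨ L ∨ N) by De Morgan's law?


De Morgan's law: ¬(P ∨ Q ∨ R) ≡ ¬P ∧ ¬Q ∧ ¬R
¬(A ∨ L ∨ N) = ¬A ∧ ¬L ∧ ¬N

¬A ∧ ¬L ∧ ¬N


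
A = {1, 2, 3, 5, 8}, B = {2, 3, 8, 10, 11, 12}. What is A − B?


A = {1, 2, 3, 5, 8}
B = {2, 3, 8, 10, 11, 12}
Operation: difference A − B
In A but not B: 1, 5

{1, 5}


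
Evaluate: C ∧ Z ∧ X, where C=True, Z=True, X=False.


C = True, Z = True, X = False
Expression: C ∧ Z ∧ X
Step 1: C ∧ Z = True AND True = True
Step 2: (True) ∧ X = True AND False = False

False


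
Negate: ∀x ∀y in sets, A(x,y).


Original: ∀x ∀y A(x,y)
Rule: ¬∀→∃, ¬∃→∀, negate predicate.
Negation: ∃x ∃y ¬A(x,y)

∃x ∃y ¬A(x,y)


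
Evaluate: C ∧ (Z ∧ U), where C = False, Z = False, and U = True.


C = False, Z = False, U = True
Step 1: Z ∧ U = False AND True = False
Step 2: C ∧ False = False AND False = False
AND is true only when ALL operands are true.

False


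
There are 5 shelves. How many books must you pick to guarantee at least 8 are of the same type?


Pigeonhole: to guarantee k in one of n categories, need (k-1)×n + 1.
k = 8, n = 5
Minimum = (8-1) × 5 + 1 = 7 × 5 + 1

36
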